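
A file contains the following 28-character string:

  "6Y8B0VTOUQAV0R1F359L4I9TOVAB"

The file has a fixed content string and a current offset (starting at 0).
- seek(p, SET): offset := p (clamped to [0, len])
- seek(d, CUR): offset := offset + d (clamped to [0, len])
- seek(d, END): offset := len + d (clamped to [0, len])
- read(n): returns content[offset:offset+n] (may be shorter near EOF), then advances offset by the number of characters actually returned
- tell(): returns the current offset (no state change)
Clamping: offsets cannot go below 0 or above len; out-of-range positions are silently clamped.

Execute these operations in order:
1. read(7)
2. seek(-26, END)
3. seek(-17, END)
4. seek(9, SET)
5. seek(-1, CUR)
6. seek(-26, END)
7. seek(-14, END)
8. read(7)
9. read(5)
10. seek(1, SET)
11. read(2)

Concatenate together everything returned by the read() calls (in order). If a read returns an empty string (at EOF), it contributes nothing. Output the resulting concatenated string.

After 1 (read(7)): returned '6Y8B0VT', offset=7
After 2 (seek(-26, END)): offset=2
After 3 (seek(-17, END)): offset=11
After 4 (seek(9, SET)): offset=9
After 5 (seek(-1, CUR)): offset=8
After 6 (seek(-26, END)): offset=2
After 7 (seek(-14, END)): offset=14
After 8 (read(7)): returned '1F359L4', offset=21
After 9 (read(5)): returned 'I9TOV', offset=26
After 10 (seek(1, SET)): offset=1
After 11 (read(2)): returned 'Y8', offset=3

Answer: 6Y8B0VT1F359L4I9TOVY8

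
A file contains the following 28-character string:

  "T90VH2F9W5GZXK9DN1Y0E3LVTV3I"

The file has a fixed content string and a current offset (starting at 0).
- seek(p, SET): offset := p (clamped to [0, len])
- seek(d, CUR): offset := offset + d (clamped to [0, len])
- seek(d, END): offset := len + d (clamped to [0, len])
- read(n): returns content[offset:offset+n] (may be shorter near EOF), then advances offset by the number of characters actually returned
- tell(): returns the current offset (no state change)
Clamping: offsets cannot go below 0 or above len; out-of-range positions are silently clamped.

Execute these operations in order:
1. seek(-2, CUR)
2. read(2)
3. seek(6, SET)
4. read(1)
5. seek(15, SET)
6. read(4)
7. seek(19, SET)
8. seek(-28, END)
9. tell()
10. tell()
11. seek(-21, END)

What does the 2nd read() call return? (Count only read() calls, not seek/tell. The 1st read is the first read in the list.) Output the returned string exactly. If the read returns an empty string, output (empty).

Answer: F

Derivation:
After 1 (seek(-2, CUR)): offset=0
After 2 (read(2)): returned 'T9', offset=2
After 3 (seek(6, SET)): offset=6
After 4 (read(1)): returned 'F', offset=7
After 5 (seek(15, SET)): offset=15
After 6 (read(4)): returned 'DN1Y', offset=19
After 7 (seek(19, SET)): offset=19
After 8 (seek(-28, END)): offset=0
After 9 (tell()): offset=0
After 10 (tell()): offset=0
After 11 (seek(-21, END)): offset=7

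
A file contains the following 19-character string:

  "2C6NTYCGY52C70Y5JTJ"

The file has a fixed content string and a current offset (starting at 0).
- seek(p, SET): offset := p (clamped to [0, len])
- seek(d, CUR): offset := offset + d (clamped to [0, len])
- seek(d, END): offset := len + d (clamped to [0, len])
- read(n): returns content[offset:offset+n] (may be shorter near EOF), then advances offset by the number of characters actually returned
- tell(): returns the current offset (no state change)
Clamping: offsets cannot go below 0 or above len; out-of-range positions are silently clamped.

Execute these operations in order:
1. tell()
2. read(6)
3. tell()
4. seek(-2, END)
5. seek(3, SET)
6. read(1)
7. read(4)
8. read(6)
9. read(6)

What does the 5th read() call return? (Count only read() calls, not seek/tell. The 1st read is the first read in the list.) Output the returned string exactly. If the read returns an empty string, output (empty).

After 1 (tell()): offset=0
After 2 (read(6)): returned '2C6NTY', offset=6
After 3 (tell()): offset=6
After 4 (seek(-2, END)): offset=17
After 5 (seek(3, SET)): offset=3
After 6 (read(1)): returned 'N', offset=4
After 7 (read(4)): returned 'TYCG', offset=8
After 8 (read(6)): returned 'Y52C70', offset=14
After 9 (read(6)): returned 'Y5JTJ', offset=19

Answer: Y5JTJ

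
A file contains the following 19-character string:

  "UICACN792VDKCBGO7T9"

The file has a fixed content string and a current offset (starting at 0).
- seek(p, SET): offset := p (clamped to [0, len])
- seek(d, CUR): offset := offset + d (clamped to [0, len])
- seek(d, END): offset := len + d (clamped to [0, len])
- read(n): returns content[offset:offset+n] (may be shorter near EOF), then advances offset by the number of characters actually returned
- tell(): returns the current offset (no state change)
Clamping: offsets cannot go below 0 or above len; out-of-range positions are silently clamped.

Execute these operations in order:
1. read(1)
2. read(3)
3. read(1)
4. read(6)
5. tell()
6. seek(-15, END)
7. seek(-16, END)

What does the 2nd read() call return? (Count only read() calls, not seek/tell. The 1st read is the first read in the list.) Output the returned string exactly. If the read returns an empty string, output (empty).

After 1 (read(1)): returned 'U', offset=1
After 2 (read(3)): returned 'ICA', offset=4
After 3 (read(1)): returned 'C', offset=5
After 4 (read(6)): returned 'N792VD', offset=11
After 5 (tell()): offset=11
After 6 (seek(-15, END)): offset=4
After 7 (seek(-16, END)): offset=3

Answer: ICA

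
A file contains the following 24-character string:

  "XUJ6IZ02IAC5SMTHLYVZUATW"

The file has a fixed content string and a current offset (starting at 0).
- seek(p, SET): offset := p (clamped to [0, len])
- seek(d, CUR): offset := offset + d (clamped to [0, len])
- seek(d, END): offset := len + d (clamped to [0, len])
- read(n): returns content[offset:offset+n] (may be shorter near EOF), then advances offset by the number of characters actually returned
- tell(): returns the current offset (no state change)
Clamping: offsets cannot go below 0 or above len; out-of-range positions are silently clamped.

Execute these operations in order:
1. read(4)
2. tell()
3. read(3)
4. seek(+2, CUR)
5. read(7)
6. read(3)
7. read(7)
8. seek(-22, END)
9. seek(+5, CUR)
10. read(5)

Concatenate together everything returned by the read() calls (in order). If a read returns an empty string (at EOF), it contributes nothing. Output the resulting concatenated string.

Answer: XUJ6IZ0AC5SMTHLYVZUATW2IAC5

Derivation:
After 1 (read(4)): returned 'XUJ6', offset=4
After 2 (tell()): offset=4
After 3 (read(3)): returned 'IZ0', offset=7
After 4 (seek(+2, CUR)): offset=9
After 5 (read(7)): returned 'AC5SMTH', offset=16
After 6 (read(3)): returned 'LYV', offset=19
After 7 (read(7)): returned 'ZUATW', offset=24
After 8 (seek(-22, END)): offset=2
After 9 (seek(+5, CUR)): offset=7
After 10 (read(5)): returned '2IAC5', offset=12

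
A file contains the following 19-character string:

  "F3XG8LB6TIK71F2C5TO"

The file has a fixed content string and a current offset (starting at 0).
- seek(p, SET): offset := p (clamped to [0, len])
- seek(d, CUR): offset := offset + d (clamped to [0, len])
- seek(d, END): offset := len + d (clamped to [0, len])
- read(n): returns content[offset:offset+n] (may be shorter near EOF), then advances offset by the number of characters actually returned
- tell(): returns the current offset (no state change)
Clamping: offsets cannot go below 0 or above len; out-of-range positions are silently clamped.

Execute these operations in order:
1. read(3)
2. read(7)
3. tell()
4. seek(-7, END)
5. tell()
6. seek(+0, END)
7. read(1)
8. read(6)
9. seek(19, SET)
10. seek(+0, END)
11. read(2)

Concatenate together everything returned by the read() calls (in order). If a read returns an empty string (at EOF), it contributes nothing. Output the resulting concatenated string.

Answer: F3XG8LB6TI

Derivation:
After 1 (read(3)): returned 'F3X', offset=3
After 2 (read(7)): returned 'G8LB6TI', offset=10
After 3 (tell()): offset=10
After 4 (seek(-7, END)): offset=12
After 5 (tell()): offset=12
After 6 (seek(+0, END)): offset=19
After 7 (read(1)): returned '', offset=19
After 8 (read(6)): returned '', offset=19
After 9 (seek(19, SET)): offset=19
After 10 (seek(+0, END)): offset=19
After 11 (read(2)): returned '', offset=19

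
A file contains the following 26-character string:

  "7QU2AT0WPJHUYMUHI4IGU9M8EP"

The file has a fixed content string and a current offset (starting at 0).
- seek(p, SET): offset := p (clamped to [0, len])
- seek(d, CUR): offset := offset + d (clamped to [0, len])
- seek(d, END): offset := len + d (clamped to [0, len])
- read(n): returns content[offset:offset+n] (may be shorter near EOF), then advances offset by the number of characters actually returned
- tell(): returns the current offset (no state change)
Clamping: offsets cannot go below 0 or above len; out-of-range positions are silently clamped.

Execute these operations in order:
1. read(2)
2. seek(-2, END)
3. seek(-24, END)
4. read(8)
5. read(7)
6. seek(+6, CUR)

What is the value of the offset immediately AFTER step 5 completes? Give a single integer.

After 1 (read(2)): returned '7Q', offset=2
After 2 (seek(-2, END)): offset=24
After 3 (seek(-24, END)): offset=2
After 4 (read(8)): returned 'U2AT0WPJ', offset=10
After 5 (read(7)): returned 'HUYMUHI', offset=17

Answer: 17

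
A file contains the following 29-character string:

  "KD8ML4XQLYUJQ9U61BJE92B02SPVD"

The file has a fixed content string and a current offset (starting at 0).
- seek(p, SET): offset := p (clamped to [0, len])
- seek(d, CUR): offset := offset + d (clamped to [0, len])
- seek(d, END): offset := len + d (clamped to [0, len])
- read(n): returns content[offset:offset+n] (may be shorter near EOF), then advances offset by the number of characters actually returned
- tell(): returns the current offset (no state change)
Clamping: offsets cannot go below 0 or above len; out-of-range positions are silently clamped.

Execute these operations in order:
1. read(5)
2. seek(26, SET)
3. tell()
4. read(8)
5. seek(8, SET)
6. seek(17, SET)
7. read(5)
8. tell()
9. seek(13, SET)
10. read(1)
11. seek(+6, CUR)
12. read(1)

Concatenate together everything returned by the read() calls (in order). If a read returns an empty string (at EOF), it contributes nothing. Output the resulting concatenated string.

Answer: KD8MLPVDBJE9299

Derivation:
After 1 (read(5)): returned 'KD8ML', offset=5
After 2 (seek(26, SET)): offset=26
After 3 (tell()): offset=26
After 4 (read(8)): returned 'PVD', offset=29
After 5 (seek(8, SET)): offset=8
After 6 (seek(17, SET)): offset=17
After 7 (read(5)): returned 'BJE92', offset=22
After 8 (tell()): offset=22
After 9 (seek(13, SET)): offset=13
After 10 (read(1)): returned '9', offset=14
After 11 (seek(+6, CUR)): offset=20
After 12 (read(1)): returned '9', offset=21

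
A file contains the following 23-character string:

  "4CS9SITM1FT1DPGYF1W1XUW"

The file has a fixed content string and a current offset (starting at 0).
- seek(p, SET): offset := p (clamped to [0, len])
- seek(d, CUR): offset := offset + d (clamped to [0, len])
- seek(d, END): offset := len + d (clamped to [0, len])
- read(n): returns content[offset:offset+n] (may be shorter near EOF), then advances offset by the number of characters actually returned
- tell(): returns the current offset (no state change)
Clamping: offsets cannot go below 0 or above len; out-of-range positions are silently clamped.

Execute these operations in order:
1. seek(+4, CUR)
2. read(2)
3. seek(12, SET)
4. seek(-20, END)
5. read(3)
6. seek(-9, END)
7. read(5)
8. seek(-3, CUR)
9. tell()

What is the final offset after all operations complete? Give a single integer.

Answer: 16

Derivation:
After 1 (seek(+4, CUR)): offset=4
After 2 (read(2)): returned 'SI', offset=6
After 3 (seek(12, SET)): offset=12
After 4 (seek(-20, END)): offset=3
After 5 (read(3)): returned '9SI', offset=6
After 6 (seek(-9, END)): offset=14
After 7 (read(5)): returned 'GYF1W', offset=19
After 8 (seek(-3, CUR)): offset=16
After 9 (tell()): offset=16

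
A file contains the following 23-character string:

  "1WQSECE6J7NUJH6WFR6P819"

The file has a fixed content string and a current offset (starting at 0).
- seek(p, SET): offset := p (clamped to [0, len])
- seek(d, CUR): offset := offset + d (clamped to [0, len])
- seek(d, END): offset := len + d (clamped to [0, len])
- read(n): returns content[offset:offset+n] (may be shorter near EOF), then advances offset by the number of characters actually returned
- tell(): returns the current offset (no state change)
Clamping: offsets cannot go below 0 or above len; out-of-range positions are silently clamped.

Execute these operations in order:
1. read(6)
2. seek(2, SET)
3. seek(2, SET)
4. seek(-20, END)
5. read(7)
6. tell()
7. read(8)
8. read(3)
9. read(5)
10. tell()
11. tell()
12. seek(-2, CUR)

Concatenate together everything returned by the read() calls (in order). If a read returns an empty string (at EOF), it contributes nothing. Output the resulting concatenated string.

Answer: 1WQSECSECE6J7NUJH6WFR6P819

Derivation:
After 1 (read(6)): returned '1WQSEC', offset=6
After 2 (seek(2, SET)): offset=2
After 3 (seek(2, SET)): offset=2
After 4 (seek(-20, END)): offset=3
After 5 (read(7)): returned 'SECE6J7', offset=10
After 6 (tell()): offset=10
After 7 (read(8)): returned 'NUJH6WFR', offset=18
After 8 (read(3)): returned '6P8', offset=21
After 9 (read(5)): returned '19', offset=23
After 10 (tell()): offset=23
After 11 (tell()): offset=23
After 12 (seek(-2, CUR)): offset=21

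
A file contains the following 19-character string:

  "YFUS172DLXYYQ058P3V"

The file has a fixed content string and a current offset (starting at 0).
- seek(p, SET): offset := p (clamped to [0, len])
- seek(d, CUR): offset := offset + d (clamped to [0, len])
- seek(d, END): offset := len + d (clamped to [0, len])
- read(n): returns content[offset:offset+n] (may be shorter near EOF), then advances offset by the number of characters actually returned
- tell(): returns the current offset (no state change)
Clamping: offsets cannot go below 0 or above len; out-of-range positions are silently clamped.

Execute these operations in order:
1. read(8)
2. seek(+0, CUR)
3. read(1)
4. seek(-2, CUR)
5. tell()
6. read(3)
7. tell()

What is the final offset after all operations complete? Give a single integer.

After 1 (read(8)): returned 'YFUS172D', offset=8
After 2 (seek(+0, CUR)): offset=8
After 3 (read(1)): returned 'L', offset=9
After 4 (seek(-2, CUR)): offset=7
After 5 (tell()): offset=7
After 6 (read(3)): returned 'DLX', offset=10
After 7 (tell()): offset=10

Answer: 10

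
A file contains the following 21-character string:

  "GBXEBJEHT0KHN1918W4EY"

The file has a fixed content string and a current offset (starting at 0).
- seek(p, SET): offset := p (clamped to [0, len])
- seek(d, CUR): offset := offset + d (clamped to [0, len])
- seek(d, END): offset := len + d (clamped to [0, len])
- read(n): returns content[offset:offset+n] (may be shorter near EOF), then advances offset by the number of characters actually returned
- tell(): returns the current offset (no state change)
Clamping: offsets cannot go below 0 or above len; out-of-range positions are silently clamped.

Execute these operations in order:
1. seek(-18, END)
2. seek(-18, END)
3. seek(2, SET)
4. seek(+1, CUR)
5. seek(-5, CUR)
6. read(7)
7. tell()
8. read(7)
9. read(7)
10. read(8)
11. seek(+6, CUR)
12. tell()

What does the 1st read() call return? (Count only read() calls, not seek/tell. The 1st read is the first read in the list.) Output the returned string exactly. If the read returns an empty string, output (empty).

Answer: GBXEBJE

Derivation:
After 1 (seek(-18, END)): offset=3
After 2 (seek(-18, END)): offset=3
After 3 (seek(2, SET)): offset=2
After 4 (seek(+1, CUR)): offset=3
After 5 (seek(-5, CUR)): offset=0
After 6 (read(7)): returned 'GBXEBJE', offset=7
After 7 (tell()): offset=7
After 8 (read(7)): returned 'HT0KHN1', offset=14
After 9 (read(7)): returned '918W4EY', offset=21
After 10 (read(8)): returned '', offset=21
After 11 (seek(+6, CUR)): offset=21
After 12 (tell()): offset=21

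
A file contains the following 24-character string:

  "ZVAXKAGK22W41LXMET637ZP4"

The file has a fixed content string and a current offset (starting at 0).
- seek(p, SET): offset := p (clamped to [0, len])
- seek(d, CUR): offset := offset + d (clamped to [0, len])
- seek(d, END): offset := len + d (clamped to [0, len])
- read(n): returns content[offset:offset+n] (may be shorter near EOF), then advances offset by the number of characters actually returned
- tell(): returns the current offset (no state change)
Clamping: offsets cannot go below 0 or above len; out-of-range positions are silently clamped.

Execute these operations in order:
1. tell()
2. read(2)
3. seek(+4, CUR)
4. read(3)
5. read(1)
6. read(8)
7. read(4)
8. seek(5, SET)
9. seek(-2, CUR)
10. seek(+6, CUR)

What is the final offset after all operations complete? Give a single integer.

Answer: 9

Derivation:
After 1 (tell()): offset=0
After 2 (read(2)): returned 'ZV', offset=2
After 3 (seek(+4, CUR)): offset=6
After 4 (read(3)): returned 'GK2', offset=9
After 5 (read(1)): returned '2', offset=10
After 6 (read(8)): returned 'W41LXMET', offset=18
After 7 (read(4)): returned '637Z', offset=22
After 8 (seek(5, SET)): offset=5
After 9 (seek(-2, CUR)): offset=3
After 10 (seek(+6, CUR)): offset=9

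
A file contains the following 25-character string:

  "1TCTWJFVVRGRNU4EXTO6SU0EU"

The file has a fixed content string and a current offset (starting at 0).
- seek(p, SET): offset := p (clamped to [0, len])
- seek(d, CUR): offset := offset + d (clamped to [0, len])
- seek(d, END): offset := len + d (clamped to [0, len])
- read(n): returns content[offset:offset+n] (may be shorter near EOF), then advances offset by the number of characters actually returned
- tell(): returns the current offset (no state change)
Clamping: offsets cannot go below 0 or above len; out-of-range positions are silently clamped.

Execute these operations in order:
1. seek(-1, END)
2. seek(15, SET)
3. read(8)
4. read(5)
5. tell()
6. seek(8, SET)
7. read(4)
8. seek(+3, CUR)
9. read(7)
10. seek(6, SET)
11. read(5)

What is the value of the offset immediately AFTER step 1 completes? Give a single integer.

Answer: 24

Derivation:
After 1 (seek(-1, END)): offset=24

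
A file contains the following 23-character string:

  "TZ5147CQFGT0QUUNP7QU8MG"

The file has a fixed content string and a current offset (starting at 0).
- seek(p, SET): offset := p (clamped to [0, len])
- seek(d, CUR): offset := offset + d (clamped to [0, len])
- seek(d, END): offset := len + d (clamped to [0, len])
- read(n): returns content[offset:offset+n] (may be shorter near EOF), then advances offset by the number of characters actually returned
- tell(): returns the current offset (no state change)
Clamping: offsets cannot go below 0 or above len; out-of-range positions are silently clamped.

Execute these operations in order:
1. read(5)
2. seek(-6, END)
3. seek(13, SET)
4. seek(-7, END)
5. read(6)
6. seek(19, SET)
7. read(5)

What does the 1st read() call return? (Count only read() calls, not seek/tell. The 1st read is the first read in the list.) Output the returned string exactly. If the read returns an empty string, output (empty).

After 1 (read(5)): returned 'TZ514', offset=5
After 2 (seek(-6, END)): offset=17
After 3 (seek(13, SET)): offset=13
After 4 (seek(-7, END)): offset=16
After 5 (read(6)): returned 'P7QU8M', offset=22
After 6 (seek(19, SET)): offset=19
After 7 (read(5)): returned 'U8MG', offset=23

Answer: TZ514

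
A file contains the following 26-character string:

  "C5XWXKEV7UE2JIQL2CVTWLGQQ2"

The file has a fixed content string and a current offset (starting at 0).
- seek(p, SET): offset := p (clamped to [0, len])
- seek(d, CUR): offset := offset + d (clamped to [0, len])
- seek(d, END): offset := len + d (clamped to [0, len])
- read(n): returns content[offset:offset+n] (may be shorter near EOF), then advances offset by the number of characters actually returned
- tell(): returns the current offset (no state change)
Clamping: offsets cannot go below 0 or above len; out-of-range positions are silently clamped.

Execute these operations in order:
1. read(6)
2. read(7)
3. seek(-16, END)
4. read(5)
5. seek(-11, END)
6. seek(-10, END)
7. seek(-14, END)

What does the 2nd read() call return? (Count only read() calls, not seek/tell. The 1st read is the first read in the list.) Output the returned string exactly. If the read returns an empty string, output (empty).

Answer: EV7UE2J

Derivation:
After 1 (read(6)): returned 'C5XWXK', offset=6
After 2 (read(7)): returned 'EV7UE2J', offset=13
After 3 (seek(-16, END)): offset=10
After 4 (read(5)): returned 'E2JIQ', offset=15
After 5 (seek(-11, END)): offset=15
After 6 (seek(-10, END)): offset=16
After 7 (seek(-14, END)): offset=12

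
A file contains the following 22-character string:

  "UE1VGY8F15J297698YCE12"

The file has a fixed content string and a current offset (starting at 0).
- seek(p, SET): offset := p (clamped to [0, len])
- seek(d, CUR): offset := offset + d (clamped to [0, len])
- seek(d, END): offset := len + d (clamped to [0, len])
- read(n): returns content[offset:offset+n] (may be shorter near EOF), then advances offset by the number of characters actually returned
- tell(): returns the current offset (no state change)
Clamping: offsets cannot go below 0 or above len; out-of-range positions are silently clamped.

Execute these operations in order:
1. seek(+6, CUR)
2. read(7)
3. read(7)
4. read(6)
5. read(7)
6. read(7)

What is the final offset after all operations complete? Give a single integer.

Answer: 22

Derivation:
After 1 (seek(+6, CUR)): offset=6
After 2 (read(7)): returned '8F15J29', offset=13
After 3 (read(7)): returned '7698YCE', offset=20
After 4 (read(6)): returned '12', offset=22
After 5 (read(7)): returned '', offset=22
After 6 (read(7)): returned '', offset=22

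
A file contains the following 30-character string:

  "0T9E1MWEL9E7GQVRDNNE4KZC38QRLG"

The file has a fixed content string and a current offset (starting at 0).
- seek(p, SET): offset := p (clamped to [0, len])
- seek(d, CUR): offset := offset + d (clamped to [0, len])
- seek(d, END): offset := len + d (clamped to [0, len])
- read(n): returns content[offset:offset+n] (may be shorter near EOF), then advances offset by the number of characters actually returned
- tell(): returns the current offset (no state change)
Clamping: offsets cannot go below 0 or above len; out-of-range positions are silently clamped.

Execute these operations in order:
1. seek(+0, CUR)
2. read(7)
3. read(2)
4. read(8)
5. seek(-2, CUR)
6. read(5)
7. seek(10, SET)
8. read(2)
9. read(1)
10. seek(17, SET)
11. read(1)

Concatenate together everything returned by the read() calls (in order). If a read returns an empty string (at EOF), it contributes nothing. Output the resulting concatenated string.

Answer: 0T9E1MWEL9E7GQVRDRDNNEE7GN

Derivation:
After 1 (seek(+0, CUR)): offset=0
After 2 (read(7)): returned '0T9E1MW', offset=7
After 3 (read(2)): returned 'EL', offset=9
After 4 (read(8)): returned '9E7GQVRD', offset=17
After 5 (seek(-2, CUR)): offset=15
After 6 (read(5)): returned 'RDNNE', offset=20
After 7 (seek(10, SET)): offset=10
After 8 (read(2)): returned 'E7', offset=12
After 9 (read(1)): returned 'G', offset=13
After 10 (seek(17, SET)): offset=17
After 11 (read(1)): returned 'N', offset=18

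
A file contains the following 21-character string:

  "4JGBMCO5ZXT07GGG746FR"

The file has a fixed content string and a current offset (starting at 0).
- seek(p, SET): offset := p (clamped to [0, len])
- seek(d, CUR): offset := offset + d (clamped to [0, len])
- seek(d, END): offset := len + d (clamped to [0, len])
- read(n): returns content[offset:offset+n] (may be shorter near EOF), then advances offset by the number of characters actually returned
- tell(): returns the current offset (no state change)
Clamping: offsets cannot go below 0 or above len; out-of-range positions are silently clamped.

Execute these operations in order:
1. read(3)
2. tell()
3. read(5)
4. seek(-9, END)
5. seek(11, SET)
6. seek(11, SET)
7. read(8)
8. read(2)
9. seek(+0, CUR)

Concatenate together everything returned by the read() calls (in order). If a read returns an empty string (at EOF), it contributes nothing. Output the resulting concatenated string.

After 1 (read(3)): returned '4JG', offset=3
After 2 (tell()): offset=3
After 3 (read(5)): returned 'BMCO5', offset=8
After 4 (seek(-9, END)): offset=12
After 5 (seek(11, SET)): offset=11
After 6 (seek(11, SET)): offset=11
After 7 (read(8)): returned '07GGG746', offset=19
After 8 (read(2)): returned 'FR', offset=21
After 9 (seek(+0, CUR)): offset=21

Answer: 4JGBMCO507GGG746FR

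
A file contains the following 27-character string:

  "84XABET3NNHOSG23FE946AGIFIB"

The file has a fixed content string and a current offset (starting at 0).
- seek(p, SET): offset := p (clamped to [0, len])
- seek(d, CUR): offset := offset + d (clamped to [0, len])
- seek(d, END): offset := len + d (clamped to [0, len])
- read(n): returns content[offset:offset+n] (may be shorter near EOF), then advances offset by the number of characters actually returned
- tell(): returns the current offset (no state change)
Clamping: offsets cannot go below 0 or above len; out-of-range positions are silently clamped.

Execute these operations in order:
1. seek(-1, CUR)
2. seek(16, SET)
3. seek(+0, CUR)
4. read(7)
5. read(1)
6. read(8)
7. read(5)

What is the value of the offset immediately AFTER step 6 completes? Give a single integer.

After 1 (seek(-1, CUR)): offset=0
After 2 (seek(16, SET)): offset=16
After 3 (seek(+0, CUR)): offset=16
After 4 (read(7)): returned 'FE946AG', offset=23
After 5 (read(1)): returned 'I', offset=24
After 6 (read(8)): returned 'FIB', offset=27

Answer: 27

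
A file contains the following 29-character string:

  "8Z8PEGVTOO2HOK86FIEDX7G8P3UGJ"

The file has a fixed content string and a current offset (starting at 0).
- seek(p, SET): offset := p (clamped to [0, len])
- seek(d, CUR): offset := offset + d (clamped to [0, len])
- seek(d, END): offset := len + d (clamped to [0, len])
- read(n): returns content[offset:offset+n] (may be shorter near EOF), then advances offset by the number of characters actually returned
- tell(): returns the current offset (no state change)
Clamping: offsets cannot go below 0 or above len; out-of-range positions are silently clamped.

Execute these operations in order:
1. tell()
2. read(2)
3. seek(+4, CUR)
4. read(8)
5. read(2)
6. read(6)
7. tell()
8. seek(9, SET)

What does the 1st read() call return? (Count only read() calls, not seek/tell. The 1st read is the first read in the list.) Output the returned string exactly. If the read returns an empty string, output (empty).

After 1 (tell()): offset=0
After 2 (read(2)): returned '8Z', offset=2
After 3 (seek(+4, CUR)): offset=6
After 4 (read(8)): returned 'VTOO2HOK', offset=14
After 5 (read(2)): returned '86', offset=16
After 6 (read(6)): returned 'FIEDX7', offset=22
After 7 (tell()): offset=22
After 8 (seek(9, SET)): offset=9

Answer: 8Z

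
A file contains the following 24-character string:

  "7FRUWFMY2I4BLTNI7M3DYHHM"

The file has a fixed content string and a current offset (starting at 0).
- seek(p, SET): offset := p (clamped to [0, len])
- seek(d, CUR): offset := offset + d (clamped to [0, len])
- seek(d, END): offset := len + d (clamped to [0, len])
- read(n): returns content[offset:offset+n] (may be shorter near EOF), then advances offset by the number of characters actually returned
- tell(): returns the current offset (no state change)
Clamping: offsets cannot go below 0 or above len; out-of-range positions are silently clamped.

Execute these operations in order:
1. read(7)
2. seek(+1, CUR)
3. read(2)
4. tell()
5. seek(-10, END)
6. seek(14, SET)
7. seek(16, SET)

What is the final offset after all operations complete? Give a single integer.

After 1 (read(7)): returned '7FRUWFM', offset=7
After 2 (seek(+1, CUR)): offset=8
After 3 (read(2)): returned '2I', offset=10
After 4 (tell()): offset=10
After 5 (seek(-10, END)): offset=14
After 6 (seek(14, SET)): offset=14
After 7 (seek(16, SET)): offset=16

Answer: 16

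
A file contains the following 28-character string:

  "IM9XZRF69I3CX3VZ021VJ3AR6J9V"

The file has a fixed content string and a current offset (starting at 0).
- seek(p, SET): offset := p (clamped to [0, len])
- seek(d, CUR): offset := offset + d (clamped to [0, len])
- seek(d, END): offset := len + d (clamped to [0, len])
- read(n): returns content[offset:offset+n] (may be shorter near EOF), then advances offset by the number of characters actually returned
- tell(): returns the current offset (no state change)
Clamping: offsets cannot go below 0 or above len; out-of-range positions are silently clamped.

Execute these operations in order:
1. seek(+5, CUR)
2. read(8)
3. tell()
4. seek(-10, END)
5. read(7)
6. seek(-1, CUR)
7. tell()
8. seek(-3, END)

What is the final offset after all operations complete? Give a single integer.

After 1 (seek(+5, CUR)): offset=5
After 2 (read(8)): returned 'RF69I3CX', offset=13
After 3 (tell()): offset=13
After 4 (seek(-10, END)): offset=18
After 5 (read(7)): returned '1VJ3AR6', offset=25
After 6 (seek(-1, CUR)): offset=24
After 7 (tell()): offset=24
After 8 (seek(-3, END)): offset=25

Answer: 25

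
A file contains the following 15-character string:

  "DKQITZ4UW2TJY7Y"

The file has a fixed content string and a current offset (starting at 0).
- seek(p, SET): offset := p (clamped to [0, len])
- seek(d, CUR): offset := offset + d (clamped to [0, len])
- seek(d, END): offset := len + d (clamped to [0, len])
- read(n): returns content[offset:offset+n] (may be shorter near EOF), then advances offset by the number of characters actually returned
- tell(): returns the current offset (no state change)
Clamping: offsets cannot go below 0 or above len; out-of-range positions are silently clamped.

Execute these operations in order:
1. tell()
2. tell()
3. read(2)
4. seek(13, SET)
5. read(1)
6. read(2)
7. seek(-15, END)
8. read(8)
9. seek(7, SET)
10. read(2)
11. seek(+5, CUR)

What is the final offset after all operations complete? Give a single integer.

Answer: 14

Derivation:
After 1 (tell()): offset=0
After 2 (tell()): offset=0
After 3 (read(2)): returned 'DK', offset=2
After 4 (seek(13, SET)): offset=13
After 5 (read(1)): returned '7', offset=14
After 6 (read(2)): returned 'Y', offset=15
After 7 (seek(-15, END)): offset=0
After 8 (read(8)): returned 'DKQITZ4U', offset=8
After 9 (seek(7, SET)): offset=7
After 10 (read(2)): returned 'UW', offset=9
After 11 (seek(+5, CUR)): offset=14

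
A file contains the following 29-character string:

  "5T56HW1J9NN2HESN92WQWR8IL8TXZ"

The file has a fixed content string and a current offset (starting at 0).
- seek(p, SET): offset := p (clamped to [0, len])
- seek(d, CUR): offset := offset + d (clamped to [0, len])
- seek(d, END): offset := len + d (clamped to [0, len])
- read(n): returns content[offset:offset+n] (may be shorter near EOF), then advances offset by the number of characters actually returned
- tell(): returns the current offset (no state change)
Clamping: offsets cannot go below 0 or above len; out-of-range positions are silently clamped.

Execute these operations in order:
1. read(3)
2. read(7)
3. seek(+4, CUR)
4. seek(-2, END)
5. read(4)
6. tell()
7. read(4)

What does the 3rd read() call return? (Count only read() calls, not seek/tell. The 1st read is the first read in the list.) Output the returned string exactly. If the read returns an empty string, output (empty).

After 1 (read(3)): returned '5T5', offset=3
After 2 (read(7)): returned '6HW1J9N', offset=10
After 3 (seek(+4, CUR)): offset=14
After 4 (seek(-2, END)): offset=27
After 5 (read(4)): returned 'XZ', offset=29
After 6 (tell()): offset=29
After 7 (read(4)): returned '', offset=29

Answer: XZ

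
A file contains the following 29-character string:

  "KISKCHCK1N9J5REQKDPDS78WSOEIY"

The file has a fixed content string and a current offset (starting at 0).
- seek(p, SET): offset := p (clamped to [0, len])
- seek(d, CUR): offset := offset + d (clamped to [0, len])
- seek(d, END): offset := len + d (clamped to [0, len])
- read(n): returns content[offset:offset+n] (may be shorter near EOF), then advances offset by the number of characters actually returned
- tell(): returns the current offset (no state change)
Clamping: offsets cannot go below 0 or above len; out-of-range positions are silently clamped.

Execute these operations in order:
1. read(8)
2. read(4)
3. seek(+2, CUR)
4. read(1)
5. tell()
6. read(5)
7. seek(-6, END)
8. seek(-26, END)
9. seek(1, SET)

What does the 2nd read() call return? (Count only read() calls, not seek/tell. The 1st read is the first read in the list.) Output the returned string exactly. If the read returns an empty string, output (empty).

After 1 (read(8)): returned 'KISKCHCK', offset=8
After 2 (read(4)): returned '1N9J', offset=12
After 3 (seek(+2, CUR)): offset=14
After 4 (read(1)): returned 'E', offset=15
After 5 (tell()): offset=15
After 6 (read(5)): returned 'QKDPD', offset=20
After 7 (seek(-6, END)): offset=23
After 8 (seek(-26, END)): offset=3
After 9 (seek(1, SET)): offset=1

Answer: 1N9J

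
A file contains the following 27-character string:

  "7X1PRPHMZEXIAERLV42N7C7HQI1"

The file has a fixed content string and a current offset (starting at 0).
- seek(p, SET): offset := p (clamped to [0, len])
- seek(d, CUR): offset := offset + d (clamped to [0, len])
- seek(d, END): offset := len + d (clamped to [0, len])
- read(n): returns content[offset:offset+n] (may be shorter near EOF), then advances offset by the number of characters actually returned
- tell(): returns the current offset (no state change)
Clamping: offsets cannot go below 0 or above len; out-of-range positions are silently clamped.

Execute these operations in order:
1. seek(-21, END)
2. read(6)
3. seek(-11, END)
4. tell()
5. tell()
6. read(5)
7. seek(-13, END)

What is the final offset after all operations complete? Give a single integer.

Answer: 14

Derivation:
After 1 (seek(-21, END)): offset=6
After 2 (read(6)): returned 'HMZEXI', offset=12
After 3 (seek(-11, END)): offset=16
After 4 (tell()): offset=16
After 5 (tell()): offset=16
After 6 (read(5)): returned 'V42N7', offset=21
After 7 (seek(-13, END)): offset=14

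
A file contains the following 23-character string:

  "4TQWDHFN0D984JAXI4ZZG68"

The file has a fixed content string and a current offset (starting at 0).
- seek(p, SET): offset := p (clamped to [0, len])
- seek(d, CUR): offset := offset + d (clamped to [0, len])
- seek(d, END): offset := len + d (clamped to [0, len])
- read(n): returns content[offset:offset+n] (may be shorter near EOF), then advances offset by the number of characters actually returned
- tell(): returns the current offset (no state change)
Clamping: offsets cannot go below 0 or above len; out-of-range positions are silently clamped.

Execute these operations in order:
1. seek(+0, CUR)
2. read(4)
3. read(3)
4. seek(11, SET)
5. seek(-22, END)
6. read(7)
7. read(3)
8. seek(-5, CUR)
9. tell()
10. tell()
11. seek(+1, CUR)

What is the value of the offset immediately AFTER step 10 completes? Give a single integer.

Answer: 6

Derivation:
After 1 (seek(+0, CUR)): offset=0
After 2 (read(4)): returned '4TQW', offset=4
After 3 (read(3)): returned 'DHF', offset=7
After 4 (seek(11, SET)): offset=11
After 5 (seek(-22, END)): offset=1
After 6 (read(7)): returned 'TQWDHFN', offset=8
After 7 (read(3)): returned '0D9', offset=11
After 8 (seek(-5, CUR)): offset=6
After 9 (tell()): offset=6
After 10 (tell()): offset=6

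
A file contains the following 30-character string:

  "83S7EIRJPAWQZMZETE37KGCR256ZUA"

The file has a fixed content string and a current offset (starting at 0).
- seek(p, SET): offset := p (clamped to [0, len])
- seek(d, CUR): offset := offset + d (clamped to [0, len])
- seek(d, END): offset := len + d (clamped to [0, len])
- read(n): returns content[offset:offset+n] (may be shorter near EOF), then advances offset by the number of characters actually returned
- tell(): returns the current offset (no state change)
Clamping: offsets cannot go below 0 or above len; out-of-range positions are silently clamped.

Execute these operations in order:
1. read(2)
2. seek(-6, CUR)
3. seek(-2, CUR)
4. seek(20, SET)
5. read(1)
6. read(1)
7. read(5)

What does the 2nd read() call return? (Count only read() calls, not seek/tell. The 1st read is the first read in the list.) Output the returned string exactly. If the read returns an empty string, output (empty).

Answer: K

Derivation:
After 1 (read(2)): returned '83', offset=2
After 2 (seek(-6, CUR)): offset=0
After 3 (seek(-2, CUR)): offset=0
After 4 (seek(20, SET)): offset=20
After 5 (read(1)): returned 'K', offset=21
After 6 (read(1)): returned 'G', offset=22
After 7 (read(5)): returned 'CR256', offset=27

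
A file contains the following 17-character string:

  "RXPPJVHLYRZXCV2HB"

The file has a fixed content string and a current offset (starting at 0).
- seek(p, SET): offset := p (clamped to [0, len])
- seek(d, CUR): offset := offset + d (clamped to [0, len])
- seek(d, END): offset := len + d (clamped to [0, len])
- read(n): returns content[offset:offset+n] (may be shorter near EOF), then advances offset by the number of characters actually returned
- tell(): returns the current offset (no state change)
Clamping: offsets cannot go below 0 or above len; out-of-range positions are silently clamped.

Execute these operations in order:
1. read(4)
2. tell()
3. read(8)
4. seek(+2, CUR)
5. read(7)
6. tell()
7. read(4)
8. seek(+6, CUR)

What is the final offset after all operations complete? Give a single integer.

Answer: 17

Derivation:
After 1 (read(4)): returned 'RXPP', offset=4
After 2 (tell()): offset=4
After 3 (read(8)): returned 'JVHLYRZX', offset=12
After 4 (seek(+2, CUR)): offset=14
After 5 (read(7)): returned '2HB', offset=17
After 6 (tell()): offset=17
After 7 (read(4)): returned '', offset=17
After 8 (seek(+6, CUR)): offset=17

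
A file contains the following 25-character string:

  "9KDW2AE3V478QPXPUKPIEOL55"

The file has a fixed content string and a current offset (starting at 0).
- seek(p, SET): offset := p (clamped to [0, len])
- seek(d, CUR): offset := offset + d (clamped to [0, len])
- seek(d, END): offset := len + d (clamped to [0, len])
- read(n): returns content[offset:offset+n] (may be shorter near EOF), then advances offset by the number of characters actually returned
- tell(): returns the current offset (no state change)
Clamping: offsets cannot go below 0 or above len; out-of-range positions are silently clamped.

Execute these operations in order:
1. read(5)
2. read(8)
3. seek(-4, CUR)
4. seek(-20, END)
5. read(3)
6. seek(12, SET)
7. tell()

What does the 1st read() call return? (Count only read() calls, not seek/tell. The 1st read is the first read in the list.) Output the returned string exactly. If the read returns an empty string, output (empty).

Answer: 9KDW2

Derivation:
After 1 (read(5)): returned '9KDW2', offset=5
After 2 (read(8)): returned 'AE3V478Q', offset=13
After 3 (seek(-4, CUR)): offset=9
After 4 (seek(-20, END)): offset=5
After 5 (read(3)): returned 'AE3', offset=8
After 6 (seek(12, SET)): offset=12
After 7 (tell()): offset=12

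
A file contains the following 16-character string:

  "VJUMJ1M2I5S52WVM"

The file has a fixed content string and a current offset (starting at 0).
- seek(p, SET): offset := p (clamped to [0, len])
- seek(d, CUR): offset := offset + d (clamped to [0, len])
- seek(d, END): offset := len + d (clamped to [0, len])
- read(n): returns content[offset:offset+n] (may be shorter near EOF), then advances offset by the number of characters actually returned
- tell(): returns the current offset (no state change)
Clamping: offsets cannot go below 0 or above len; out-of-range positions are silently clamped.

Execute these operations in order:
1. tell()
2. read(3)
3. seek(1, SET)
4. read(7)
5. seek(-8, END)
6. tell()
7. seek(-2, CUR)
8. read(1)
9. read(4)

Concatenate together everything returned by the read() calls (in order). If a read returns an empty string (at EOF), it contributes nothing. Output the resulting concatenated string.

After 1 (tell()): offset=0
After 2 (read(3)): returned 'VJU', offset=3
After 3 (seek(1, SET)): offset=1
After 4 (read(7)): returned 'JUMJ1M2', offset=8
After 5 (seek(-8, END)): offset=8
After 6 (tell()): offset=8
After 7 (seek(-2, CUR)): offset=6
After 8 (read(1)): returned 'M', offset=7
After 9 (read(4)): returned '2I5S', offset=11

Answer: VJUJUMJ1M2M2I5S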